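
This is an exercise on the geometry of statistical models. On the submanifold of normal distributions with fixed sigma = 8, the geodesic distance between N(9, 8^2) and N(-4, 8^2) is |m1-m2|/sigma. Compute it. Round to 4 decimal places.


On the fixed-variance normal subfamily, geodesic distance = |m1-m2|/sigma.
|9 - -4| = 13.
sigma = 8.
d = 13/8 = 1.6250

1.6250


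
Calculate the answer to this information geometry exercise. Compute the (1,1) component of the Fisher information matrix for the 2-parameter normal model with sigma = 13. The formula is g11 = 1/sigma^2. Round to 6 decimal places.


For the 2-parameter normal family, the Fisher metric has:
  g11 = 1/sigma^2, g22 = 2/sigma^2.
sigma = 13, sigma^2 = 169.
g11 = 0.005917

0.005917


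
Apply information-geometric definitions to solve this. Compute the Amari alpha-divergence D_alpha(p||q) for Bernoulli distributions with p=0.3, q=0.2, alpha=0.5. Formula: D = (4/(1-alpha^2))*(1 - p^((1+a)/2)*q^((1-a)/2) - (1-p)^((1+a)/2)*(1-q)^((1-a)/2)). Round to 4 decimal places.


Amari alpha-divergence:
D = (4/(1-alpha^2))*(1 - p^((1+a)/2)*q^((1-a)/2) - (1-p)^((1+a)/2)*(1-q)^((1-a)/2)).
alpha = 0.5, p = 0.3, q = 0.2.
e1 = (1+alpha)/2 = 0.75, e2 = (1-alpha)/2 = 0.25.
t1 = p^e1 * q^e2 = 0.3^0.75 * 0.2^0.25 = 0.271081.
t2 = (1-p)^e1 * (1-q)^e2 = 0.7^0.75 * 0.8^0.25 = 0.723762.
4/(1-alpha^2) = 5.333333.
D = 5.333333*(1 - 0.271081 - 0.723762) = 0.0275

0.0275


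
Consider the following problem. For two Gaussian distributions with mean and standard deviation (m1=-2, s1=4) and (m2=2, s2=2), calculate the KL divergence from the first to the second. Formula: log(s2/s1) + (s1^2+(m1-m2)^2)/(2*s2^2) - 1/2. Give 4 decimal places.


KL divergence between normal distributions:
KL = log(s2/s1) + (s1^2 + (m1-m2)^2)/(2*s2^2) - 1/2.
log(2/4) = -0.693147.
(4^2 + (-2-2)^2)/(2*2^2) = (16 + 16)/8 = 4.0.
KL = -0.693147 + 4.0 - 0.5 = 2.8069

2.8069


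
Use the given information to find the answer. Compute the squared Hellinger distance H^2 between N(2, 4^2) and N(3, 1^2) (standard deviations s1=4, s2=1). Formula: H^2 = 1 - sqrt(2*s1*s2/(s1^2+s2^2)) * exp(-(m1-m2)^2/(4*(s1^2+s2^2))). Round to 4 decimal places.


Squared Hellinger distance for Gaussians:
H^2 = 1 - sqrt(2*s1*s2/(s1^2+s2^2)) * exp(-(m1-m2)^2/(4*(s1^2+s2^2))).
s1^2 = 16, s2^2 = 1, s1^2+s2^2 = 17.
sqrt(2*4*1/(17)) = 0.685994.
(m1-m2)^2 = (-1)^2 = 1.
exp(-1/(4*17)) = exp(-0.014706) = 0.985402.
H^2 = 1 - 0.685994*0.985402 = 0.3240

0.3240


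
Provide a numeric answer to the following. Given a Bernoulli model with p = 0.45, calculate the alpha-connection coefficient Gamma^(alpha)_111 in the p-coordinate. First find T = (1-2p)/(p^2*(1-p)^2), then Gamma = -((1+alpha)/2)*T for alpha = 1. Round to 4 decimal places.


Skewness (Amari-Chentsov) tensor: T = (1-2p)/(p^2*(1-p)^2).
p = 0.45, 1-2p = 0.1, p^2 = 0.2025, (1-p)^2 = 0.3025.
T = 0.1/(0.2025 * 0.3025) = 1.632486.
In the p-coordinate, Gamma^(alpha) = Gamma^(0) - (alpha/2)*T with Gamma^(0) = (1/2)*g'(p) = -T/2,
so Gamma^(alpha) = -((1+alpha)/2)*T.
alpha = 1, -(1+alpha)/2 = -1.0.
Gamma = -1.0 * 1.632486 = -1.6325

-1.6325


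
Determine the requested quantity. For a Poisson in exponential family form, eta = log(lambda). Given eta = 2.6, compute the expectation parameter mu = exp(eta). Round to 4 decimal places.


Expectation parameter for Poisson exponential family:
mu = exp(eta).
eta = 2.6.
mu = exp(2.6) = 13.4637

13.4637


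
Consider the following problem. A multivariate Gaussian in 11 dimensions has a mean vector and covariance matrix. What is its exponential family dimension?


Exponential family dimension calculation:
For 11-dim MVN: mean has 11 params, covariance has 11*12/2 = 66 unique entries.
Total dim = 11 + 66 = 77.

77


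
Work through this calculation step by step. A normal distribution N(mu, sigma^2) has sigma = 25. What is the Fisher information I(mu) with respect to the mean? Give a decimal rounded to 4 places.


The Fisher information for the mean of a normal distribution is I(mu) = 1/sigma^2.
sigma = 25, so sigma^2 = 625.
I(mu) = 1/625 = 0.0016

0.0016


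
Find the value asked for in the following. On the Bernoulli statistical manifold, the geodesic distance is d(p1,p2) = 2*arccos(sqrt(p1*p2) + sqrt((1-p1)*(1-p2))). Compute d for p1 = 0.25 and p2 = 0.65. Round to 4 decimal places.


Geodesic distance on Bernoulli manifold:
d(p1,p2) = 2*arccos(sqrt(p1*p2) + sqrt((1-p1)*(1-p2))).
sqrt(p1*p2) = sqrt(0.25*0.65) = 0.403113.
sqrt((1-p1)*(1-p2)) = sqrt(0.75*0.35) = 0.512348.
arg = 0.403113 + 0.512348 = 0.91546.
d = 2*arccos(0.91546) = 0.8283

0.8283


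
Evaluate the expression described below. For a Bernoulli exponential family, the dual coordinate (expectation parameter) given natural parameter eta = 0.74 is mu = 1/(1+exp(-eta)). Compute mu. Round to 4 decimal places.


Dual coordinate (expectation parameter) for Bernoulli:
mu = 1/(1+exp(-eta)).
eta = 0.74.
exp(-eta) = exp(-0.74) = 0.477114.
mu = 1/(1+0.477114) = 0.6770

0.6770


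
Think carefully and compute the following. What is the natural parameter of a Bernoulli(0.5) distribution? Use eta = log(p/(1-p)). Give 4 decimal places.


Natural parameter for Bernoulli: eta = log(p/(1-p)).
p = 0.5, 1-p = 0.5.
p/(1-p) = 1.0.
eta = log(1.0) = 0.0000

0.0000


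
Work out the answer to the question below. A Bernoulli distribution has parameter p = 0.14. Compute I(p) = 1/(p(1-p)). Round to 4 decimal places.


For Bernoulli(p), Fisher information is I(p) = 1/(p*(1-p)).
p = 0.14, 1-p = 0.86.
p*(1-p) = 0.1204.
I(p) = 1/0.1204 = 8.3056

8.3056


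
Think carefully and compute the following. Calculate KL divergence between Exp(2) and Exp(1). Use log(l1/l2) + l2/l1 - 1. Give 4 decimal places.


KL divergence for exponential family:
KL = log(l1/l2) + l2/l1 - 1.
log(2/1) = 0.693147.
1/2 = 0.5.
KL = 0.693147 + 0.5 - 1 = 0.1931

0.1931


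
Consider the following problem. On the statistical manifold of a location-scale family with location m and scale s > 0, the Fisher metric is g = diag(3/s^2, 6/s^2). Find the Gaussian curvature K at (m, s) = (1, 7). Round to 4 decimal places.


The metric has the form g = (A dm^2 + B ds^2)/s^2 with A = 3, B = 6.
Substitute u = sqrt(A/B)*m: g = B*(du^2 + ds^2)/s^2, i.e. B times the
Poincare upper half-plane metric, which has constant Gaussian curvature -1.
Scaling a 2D metric by a constant c divides the Gaussian curvature by c,
so K = -1/B = -1/(6) = -0.1667 everywhere (the point (m, s) = (1, 7) is irrelevant:
the curvature is constant).
The requested Gaussian curvature is K = -0.1667.

-0.1667


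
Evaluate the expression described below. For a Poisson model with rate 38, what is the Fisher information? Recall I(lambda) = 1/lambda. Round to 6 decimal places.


Fisher information for Poisson: I(lambda) = 1/lambda.
lambda = 38.
I(lambda) = 1/38 = 0.026316

0.026316


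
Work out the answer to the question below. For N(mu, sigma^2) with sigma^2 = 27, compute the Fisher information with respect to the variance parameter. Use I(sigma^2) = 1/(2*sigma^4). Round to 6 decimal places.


Fisher information for variance: I(sigma^2) = 1/(2*sigma^4).
sigma^2 = 27, so sigma^4 = 729.
I = 1/(2*729) = 1/1458 = 0.000686

0.000686


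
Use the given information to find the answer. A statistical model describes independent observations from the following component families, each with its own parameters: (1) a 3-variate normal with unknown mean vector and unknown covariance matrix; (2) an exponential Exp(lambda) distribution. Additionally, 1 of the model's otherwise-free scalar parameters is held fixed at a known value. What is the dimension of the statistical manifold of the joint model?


The dimension of a statistical manifold equals the number of free
(independent) real parameters of the model. For a product of independent
blocks the parameter counts add.
- 3-variate normal: 3 (mean) + 3*4/2 = 6 (symmetric covariance) = 9.
- exponential (lambda): 1.
Total = 9 + 1 = 10.
1 parameter(s) fixed at known values: 10 - 1 = 9.
Dimension = 9

9


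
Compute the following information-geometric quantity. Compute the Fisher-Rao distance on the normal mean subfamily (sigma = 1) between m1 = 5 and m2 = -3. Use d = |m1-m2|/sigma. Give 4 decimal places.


On the fixed-variance normal subfamily, geodesic distance = |m1-m2|/sigma.
|5 - -3| = 8.
sigma = 1.
d = 8/1 = 8.0000

8.0000


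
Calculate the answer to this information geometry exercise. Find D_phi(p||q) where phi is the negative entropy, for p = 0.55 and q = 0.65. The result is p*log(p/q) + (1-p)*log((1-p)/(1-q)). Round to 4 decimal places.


Bregman divergence with negative entropy generator:
D = p*log(p/q) + (1-p)*log((1-p)/(1-q)).
p = 0.55, q = 0.65.
p*log(p/q) = 0.55*log(0.55/0.65) = -0.09188.
(1-p)*log((1-p)/(1-q)) = 0.45*log(0.45/0.35) = 0.113091.
D = -0.09188 + 0.113091 = 0.0212

0.0212


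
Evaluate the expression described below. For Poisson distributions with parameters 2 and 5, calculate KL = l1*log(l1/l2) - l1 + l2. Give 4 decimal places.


KL divergence for Poisson:
KL = l1*log(l1/l2) - l1 + l2.
l1 = 2, l2 = 5.
log(2/5) = -0.916291.
l1*log(l1/l2) = 2 * -0.916291 = -1.832581.
KL = -1.832581 - 2 + 5 = 1.1674

1.1674


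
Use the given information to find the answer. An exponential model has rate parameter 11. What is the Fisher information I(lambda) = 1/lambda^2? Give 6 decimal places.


Fisher information for exponential: I(lambda) = 1/lambda^2.
lambda = 11, lambda^2 = 121.
I = 1/121 = 0.008264

0.008264


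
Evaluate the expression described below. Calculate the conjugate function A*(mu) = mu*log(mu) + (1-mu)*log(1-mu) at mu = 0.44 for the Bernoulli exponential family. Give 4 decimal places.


Legendre transform for Bernoulli:
A*(mu) = mu*log(mu) + (1-mu)*log(1-mu).
mu = 0.44, 1-mu = 0.56.
mu*log(mu) = 0.44*log(0.44) = -0.361231.
(1-mu)*log(1-mu) = 0.56*log(0.56) = -0.324698.
A* = -0.361231 + -0.324698 = -0.6859

-0.6859


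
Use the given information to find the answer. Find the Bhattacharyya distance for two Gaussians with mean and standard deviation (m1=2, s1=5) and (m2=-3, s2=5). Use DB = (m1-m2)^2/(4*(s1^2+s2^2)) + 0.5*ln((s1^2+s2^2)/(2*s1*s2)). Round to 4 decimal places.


Bhattacharyya distance between two Gaussians:
DB = (m1-m2)^2/(4*(s1^2+s2^2)) + (1/2)*ln((s1^2+s2^2)/(2*s1*s2)).
(m1-m2)^2 = (5)^2 = 25.
s1^2+s2^2 = 25 + 25 = 50.
term1 = 25/200 = 0.125.
term2 = 0.5*ln(50/50.0) = 0.0.
DB = 0.125 + 0.0 = 0.1250

0.1250


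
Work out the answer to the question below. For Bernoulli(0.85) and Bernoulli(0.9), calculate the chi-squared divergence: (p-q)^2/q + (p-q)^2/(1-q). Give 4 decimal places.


Chi-squared divergence between Bernoulli distributions:
chi^2 = (p-q)^2/q + (p-q)^2/(1-q).
p = 0.85, q = 0.9, p-q = -0.05.
(p-q)^2 = 0.0025.
term1 = 0.0025/0.9 = 0.002778.
term2 = 0.0025/0.1 = 0.025.
chi^2 = 0.002778 + 0.025 = 0.0278

0.0278


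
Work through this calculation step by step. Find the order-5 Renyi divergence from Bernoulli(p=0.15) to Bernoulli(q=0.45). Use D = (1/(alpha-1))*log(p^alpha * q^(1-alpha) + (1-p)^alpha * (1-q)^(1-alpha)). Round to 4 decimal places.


Renyi divergence of order alpha between Bernoulli distributions:
D = (1/(alpha-1))*log(p^alpha * q^(1-alpha) + (1-p)^alpha * (1-q)^(1-alpha)).
alpha = 5, p = 0.15, q = 0.45.
p^alpha * q^(1-alpha) = 0.15^5 * 0.45^-4 = 0.001852.
(1-p)^alpha * (1-q)^(1-alpha) = 0.85^5 * 0.55^-4 = 4.848907.
sum = 0.001852 + 4.848907 = 4.850759.
D = (1/4)*log(4.850759) = 0.3948

0.3948


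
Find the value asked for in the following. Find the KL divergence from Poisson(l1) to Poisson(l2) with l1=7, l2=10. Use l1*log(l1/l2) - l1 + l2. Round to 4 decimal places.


KL divergence for Poisson:
KL = l1*log(l1/l2) - l1 + l2.
l1 = 7, l2 = 10.
log(7/10) = -0.356675.
l1*log(l1/l2) = 7 * -0.356675 = -2.496725.
KL = -2.496725 - 7 + 10 = 0.5033

0.5033


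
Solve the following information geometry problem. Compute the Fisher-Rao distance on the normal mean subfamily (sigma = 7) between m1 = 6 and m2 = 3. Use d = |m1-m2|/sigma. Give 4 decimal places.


On the fixed-variance normal subfamily, geodesic distance = |m1-m2|/sigma.
|6 - 3| = 3.
sigma = 7.
d = 3/7 = 0.4286

0.4286


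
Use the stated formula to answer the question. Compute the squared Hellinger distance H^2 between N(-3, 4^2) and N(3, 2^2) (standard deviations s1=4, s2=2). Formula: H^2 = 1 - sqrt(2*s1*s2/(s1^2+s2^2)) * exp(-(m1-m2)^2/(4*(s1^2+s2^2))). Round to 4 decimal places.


Squared Hellinger distance for Gaussians:
H^2 = 1 - sqrt(2*s1*s2/(s1^2+s2^2)) * exp(-(m1-m2)^2/(4*(s1^2+s2^2))).
s1^2 = 16, s2^2 = 4, s1^2+s2^2 = 20.
sqrt(2*4*2/(20)) = 0.894427.
(m1-m2)^2 = (-6)^2 = 36.
exp(-36/(4*20)) = exp(-0.45) = 0.637628.
H^2 = 1 - 0.894427*0.637628 = 0.4297

0.4297


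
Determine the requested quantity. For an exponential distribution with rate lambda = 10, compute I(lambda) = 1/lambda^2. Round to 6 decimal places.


Fisher information for exponential: I(lambda) = 1/lambda^2.
lambda = 10, lambda^2 = 100.
I = 1/100 = 0.010000

0.010000


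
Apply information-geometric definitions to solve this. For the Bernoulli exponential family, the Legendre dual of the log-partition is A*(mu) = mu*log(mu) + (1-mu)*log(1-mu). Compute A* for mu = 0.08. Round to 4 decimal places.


Legendre transform for Bernoulli:
A*(mu) = mu*log(mu) + (1-mu)*log(1-mu).
mu = 0.08, 1-mu = 0.92.
mu*log(mu) = 0.08*log(0.08) = -0.202058.
(1-mu)*log(1-mu) = 0.92*log(0.92) = -0.076711.
A* = -0.202058 + -0.076711 = -0.2788

-0.2788


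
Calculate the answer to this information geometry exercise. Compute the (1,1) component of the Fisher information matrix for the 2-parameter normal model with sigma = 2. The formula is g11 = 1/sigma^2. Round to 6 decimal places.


For the 2-parameter normal family, the Fisher metric has:
  g11 = 1/sigma^2, g22 = 2/sigma^2.
sigma = 2, sigma^2 = 4.
g11 = 0.250000

0.250000


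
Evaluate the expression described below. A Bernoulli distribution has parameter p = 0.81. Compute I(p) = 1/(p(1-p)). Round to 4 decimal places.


For Bernoulli(p), Fisher information is I(p) = 1/(p*(1-p)).
p = 0.81, 1-p = 0.19.
p*(1-p) = 0.1539.
I(p) = 1/0.1539 = 6.4977

6.4977


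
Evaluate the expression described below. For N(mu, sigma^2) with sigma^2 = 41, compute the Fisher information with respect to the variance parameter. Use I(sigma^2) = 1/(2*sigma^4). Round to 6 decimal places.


Fisher information for variance: I(sigma^2) = 1/(2*sigma^4).
sigma^2 = 41, so sigma^4 = 1681.
I = 1/(2*1681) = 1/3362 = 0.000297

0.000297


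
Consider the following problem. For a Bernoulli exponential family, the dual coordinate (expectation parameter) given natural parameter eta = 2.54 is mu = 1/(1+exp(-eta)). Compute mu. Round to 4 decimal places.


Dual coordinate (expectation parameter) for Bernoulli:
mu = 1/(1+exp(-eta)).
eta = 2.54.
exp(-eta) = exp(-2.54) = 0.078866.
mu = 1/(1+0.078866) = 0.9269

0.9269


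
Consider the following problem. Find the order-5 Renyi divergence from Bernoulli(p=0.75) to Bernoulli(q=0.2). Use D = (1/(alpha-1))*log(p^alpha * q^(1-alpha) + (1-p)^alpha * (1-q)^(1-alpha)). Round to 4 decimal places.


Renyi divergence of order alpha between Bernoulli distributions:
D = (1/(alpha-1))*log(p^alpha * q^(1-alpha) + (1-p)^alpha * (1-q)^(1-alpha)).
alpha = 5, p = 0.75, q = 0.2.
p^alpha * q^(1-alpha) = 0.75^5 * 0.2^-4 = 148.31543.
(1-p)^alpha * (1-q)^(1-alpha) = 0.25^5 * 0.8^-4 = 0.002384.
sum = 148.31543 + 0.002384 = 148.317814.
D = (1/4)*log(148.317814) = 1.2498

1.2498


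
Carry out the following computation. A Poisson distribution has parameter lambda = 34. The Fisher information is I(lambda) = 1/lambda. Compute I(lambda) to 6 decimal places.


Fisher information for Poisson: I(lambda) = 1/lambda.
lambda = 34.
I(lambda) = 1/34 = 0.029412

0.029412


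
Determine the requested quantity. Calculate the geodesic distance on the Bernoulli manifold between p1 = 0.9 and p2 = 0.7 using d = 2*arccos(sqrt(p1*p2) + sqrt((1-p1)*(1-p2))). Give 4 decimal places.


Geodesic distance on Bernoulli manifold:
d(p1,p2) = 2*arccos(sqrt(p1*p2) + sqrt((1-p1)*(1-p2))).
sqrt(p1*p2) = sqrt(0.9*0.7) = 0.793725.
sqrt((1-p1)*(1-p2)) = sqrt(0.1*0.3) = 0.173205.
arg = 0.793725 + 0.173205 = 0.96693.
d = 2*arccos(0.96693) = 0.5158

0.5158


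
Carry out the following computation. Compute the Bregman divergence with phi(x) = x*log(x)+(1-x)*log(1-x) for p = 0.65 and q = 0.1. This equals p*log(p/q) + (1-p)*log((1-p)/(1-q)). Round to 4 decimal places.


Bregman divergence with negative entropy generator:
D = p*log(p/q) + (1-p)*log((1-p)/(1-q)).
p = 0.65, q = 0.1.
p*log(p/q) = 0.65*log(0.65/0.1) = 1.216671.
(1-p)*log((1-p)/(1-q)) = 0.35*log(0.35/0.9) = -0.330562.
D = 1.216671 + -0.330562 = 0.8861

0.8861


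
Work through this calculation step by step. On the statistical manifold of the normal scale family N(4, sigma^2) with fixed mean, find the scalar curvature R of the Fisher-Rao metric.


This family has a single free parameter, so its statistical manifold
is 1-dimensional. The Riemann curvature tensor of any 1-dimensional
Riemannian manifold vanishes identically, so R = 0.

0


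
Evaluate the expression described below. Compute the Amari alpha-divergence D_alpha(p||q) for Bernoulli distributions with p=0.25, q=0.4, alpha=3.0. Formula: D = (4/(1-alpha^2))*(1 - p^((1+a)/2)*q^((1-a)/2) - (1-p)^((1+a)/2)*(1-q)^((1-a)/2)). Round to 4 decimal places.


Amari alpha-divergence:
D = (4/(1-alpha^2))*(1 - p^((1+a)/2)*q^((1-a)/2) - (1-p)^((1+a)/2)*(1-q)^((1-a)/2)).
alpha = 3.0, p = 0.25, q = 0.4.
e1 = (1+alpha)/2 = 2.0, e2 = (1-alpha)/2 = -1.0.
t1 = p^e1 * q^e2 = 0.25^2.0 * 0.4^-1.0 = 0.15625.
t2 = (1-p)^e1 * (1-q)^e2 = 0.75^2.0 * 0.6^-1.0 = 0.9375.
4/(1-alpha^2) = -0.5.
D = -0.5*(1 - 0.15625 - 0.9375) = 0.0469

0.0469


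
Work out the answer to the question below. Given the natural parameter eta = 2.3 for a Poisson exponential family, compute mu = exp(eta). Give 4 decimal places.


Expectation parameter for Poisson exponential family:
mu = exp(eta).
eta = 2.3.
mu = exp(2.3) = 9.9742

9.9742


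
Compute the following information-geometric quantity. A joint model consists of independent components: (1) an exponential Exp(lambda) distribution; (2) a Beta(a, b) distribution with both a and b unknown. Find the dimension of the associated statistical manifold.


The dimension of a statistical manifold equals the number of free
(independent) real parameters of the model. For a product of independent
blocks the parameter counts add.
- exponential (lambda): 1.
- Beta (a, b): 2.
Total = 1 + 2 = 3.
Dimension = 3

3


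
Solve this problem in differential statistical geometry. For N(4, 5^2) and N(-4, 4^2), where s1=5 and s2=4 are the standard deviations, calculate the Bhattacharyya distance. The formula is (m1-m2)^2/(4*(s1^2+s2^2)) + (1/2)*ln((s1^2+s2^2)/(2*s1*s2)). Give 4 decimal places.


Bhattacharyya distance between two Gaussians:
DB = (m1-m2)^2/(4*(s1^2+s2^2)) + (1/2)*ln((s1^2+s2^2)/(2*s1*s2)).
(m1-m2)^2 = (8)^2 = 64.
s1^2+s2^2 = 25 + 16 = 41.
term1 = 64/164 = 0.390244.
term2 = 0.5*ln(41/40.0) = 0.012346.
DB = 0.390244 + 0.012346 = 0.4026

0.4026


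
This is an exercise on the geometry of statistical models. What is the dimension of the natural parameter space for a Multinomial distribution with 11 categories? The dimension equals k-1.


Exponential family dimension calculation:
For Multinomial with k=11 categories, dim = k-1 = 10.

10


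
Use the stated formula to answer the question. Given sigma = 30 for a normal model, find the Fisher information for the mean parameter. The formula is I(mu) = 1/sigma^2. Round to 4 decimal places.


The Fisher information for the mean of a normal distribution is I(mu) = 1/sigma^2.
sigma = 30, so sigma^2 = 900.
I(mu) = 1/900 = 0.0011

0.0011


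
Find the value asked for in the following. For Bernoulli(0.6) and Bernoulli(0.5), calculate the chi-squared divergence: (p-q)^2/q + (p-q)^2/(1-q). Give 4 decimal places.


Chi-squared divergence between Bernoulli distributions:
chi^2 = (p-q)^2/q + (p-q)^2/(1-q).
p = 0.6, q = 0.5, p-q = 0.1.
(p-q)^2 = 0.01.
term1 = 0.01/0.5 = 0.02.
term2 = 0.01/0.5 = 0.02.
chi^2 = 0.02 + 0.02 = 0.0400

0.0400


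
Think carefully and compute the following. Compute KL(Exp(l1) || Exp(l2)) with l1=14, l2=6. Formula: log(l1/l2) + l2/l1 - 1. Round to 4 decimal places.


KL divergence for exponential family:
KL = log(l1/l2) + l2/l1 - 1.
log(14/6) = 0.847298.
6/14 = 0.428571.
KL = 0.847298 + 0.428571 - 1 = 0.2759

0.2759


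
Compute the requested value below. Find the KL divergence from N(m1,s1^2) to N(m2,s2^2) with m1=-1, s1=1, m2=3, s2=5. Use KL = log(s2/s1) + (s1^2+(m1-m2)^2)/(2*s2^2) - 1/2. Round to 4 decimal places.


KL divergence between normal distributions:
KL = log(s2/s1) + (s1^2 + (m1-m2)^2)/(2*s2^2) - 1/2.
log(5/1) = 1.609438.
(1^2 + (-1-3)^2)/(2*5^2) = (1 + 16)/50 = 0.34.
KL = 1.609438 + 0.34 - 0.5 = 1.4494

1.4494


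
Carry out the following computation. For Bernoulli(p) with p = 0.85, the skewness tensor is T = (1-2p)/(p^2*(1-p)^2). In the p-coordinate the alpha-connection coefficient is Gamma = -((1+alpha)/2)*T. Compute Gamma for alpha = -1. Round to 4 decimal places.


Skewness (Amari-Chentsov) tensor: T = (1-2p)/(p^2*(1-p)^2).
p = 0.85, 1-2p = -0.7, p^2 = 0.7225, (1-p)^2 = 0.0225.
T = -0.7/(0.7225 * 0.0225) = -43.060361.
In the p-coordinate, Gamma^(alpha) = Gamma^(0) - (alpha/2)*T with Gamma^(0) = (1/2)*g'(p) = -T/2,
so Gamma^(alpha) = -((1+alpha)/2)*T.
alpha = -1, -(1+alpha)/2 = 0.0.
Gamma = 0.0 * -43.060361 = 0.0000

0.0000


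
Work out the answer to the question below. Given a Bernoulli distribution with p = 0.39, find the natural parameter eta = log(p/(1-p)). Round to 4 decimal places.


Natural parameter for Bernoulli: eta = log(p/(1-p)).
p = 0.39, 1-p = 0.61.
p/(1-p) = 0.639344.
eta = log(0.639344) = -0.4473

-0.4473


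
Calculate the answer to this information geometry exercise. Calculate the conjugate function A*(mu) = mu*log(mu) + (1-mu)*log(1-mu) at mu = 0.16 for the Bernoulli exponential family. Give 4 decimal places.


Legendre transform for Bernoulli:
A*(mu) = mu*log(mu) + (1-mu)*log(1-mu).
mu = 0.16, 1-mu = 0.84.
mu*log(mu) = 0.16*log(0.16) = -0.293213.
(1-mu)*log(1-mu) = 0.84*log(0.84) = -0.146457.
A* = -0.293213 + -0.146457 = -0.4397

-0.4397


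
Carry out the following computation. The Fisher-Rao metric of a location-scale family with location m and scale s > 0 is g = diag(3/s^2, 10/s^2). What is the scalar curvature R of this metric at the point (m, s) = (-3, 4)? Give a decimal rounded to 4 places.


The metric has the form g = (A dm^2 + B ds^2)/s^2 with A = 3, B = 10.
Substitute u = sqrt(A/B)*m: g = B*(du^2 + ds^2)/s^2, i.e. B times the
Poincare upper half-plane metric, which has constant Gaussian curvature -1.
Scaling a 2D metric by a constant c divides the Gaussian curvature by c,
so K = -1/B = -1/(10) = -0.1000 everywhere (the point (m, s) = (-3, 4) is irrelevant:
the curvature is constant).
Scalar curvature in dimension 2: R = 2K = -2/(10) = -0.2000.

-0.2000


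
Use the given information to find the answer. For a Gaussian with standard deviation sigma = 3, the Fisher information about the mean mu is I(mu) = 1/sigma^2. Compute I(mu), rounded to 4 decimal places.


The Fisher information for the mean of a normal distribution is I(mu) = 1/sigma^2.
sigma = 3, so sigma^2 = 9.
I(mu) = 1/9 = 0.1111

0.1111


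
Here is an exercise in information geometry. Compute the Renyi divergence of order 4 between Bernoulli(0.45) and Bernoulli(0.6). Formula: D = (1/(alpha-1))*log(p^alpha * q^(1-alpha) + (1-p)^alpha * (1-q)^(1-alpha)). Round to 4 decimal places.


Renyi divergence of order alpha between Bernoulli distributions:
D = (1/(alpha-1))*log(p^alpha * q^(1-alpha) + (1-p)^alpha * (1-q)^(1-alpha)).
alpha = 4, p = 0.45, q = 0.6.
p^alpha * q^(1-alpha) = 0.45^4 * 0.6^-3 = 0.189844.
(1-p)^alpha * (1-q)^(1-alpha) = 0.55^4 * 0.4^-3 = 1.429785.
sum = 0.189844 + 1.429785 = 1.619629.
D = (1/3)*log(1.619629) = 0.1607

0.1607


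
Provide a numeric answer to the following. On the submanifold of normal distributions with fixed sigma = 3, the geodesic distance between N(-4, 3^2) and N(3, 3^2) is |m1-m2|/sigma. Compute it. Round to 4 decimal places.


On the fixed-variance normal subfamily, geodesic distance = |m1-m2|/sigma.
|-4 - 3| = 7.
sigma = 3.
d = 7/3 = 2.3333

2.3333


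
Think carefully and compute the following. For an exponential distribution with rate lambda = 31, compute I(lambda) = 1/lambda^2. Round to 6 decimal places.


Fisher information for exponential: I(lambda) = 1/lambda^2.
lambda = 31, lambda^2 = 961.
I = 1/961 = 0.001041

0.001041


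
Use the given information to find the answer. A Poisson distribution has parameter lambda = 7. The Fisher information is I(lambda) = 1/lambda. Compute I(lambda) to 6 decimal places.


Fisher information for Poisson: I(lambda) = 1/lambda.
lambda = 7.
I(lambda) = 1/7 = 0.142857

0.142857


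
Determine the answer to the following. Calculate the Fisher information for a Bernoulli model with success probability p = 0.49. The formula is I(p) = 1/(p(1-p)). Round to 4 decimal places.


For Bernoulli(p), Fisher information is I(p) = 1/(p*(1-p)).
p = 0.49, 1-p = 0.51.
p*(1-p) = 0.2499.
I(p) = 1/0.2499 = 4.0016

4.0016


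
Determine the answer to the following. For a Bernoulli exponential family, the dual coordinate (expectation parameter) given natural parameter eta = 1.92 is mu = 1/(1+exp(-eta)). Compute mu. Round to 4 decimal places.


Dual coordinate (expectation parameter) for Bernoulli:
mu = 1/(1+exp(-eta)).
eta = 1.92.
exp(-eta) = exp(-1.92) = 0.146607.
mu = 1/(1+0.146607) = 0.8721

0.8721


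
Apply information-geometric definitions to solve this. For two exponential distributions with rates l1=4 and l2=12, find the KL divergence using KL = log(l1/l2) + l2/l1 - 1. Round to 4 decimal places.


KL divergence for exponential family:
KL = log(l1/l2) + l2/l1 - 1.
log(4/12) = -1.098612.
12/4 = 3.0.
KL = -1.098612 + 3.0 - 1 = 0.9014

0.9014


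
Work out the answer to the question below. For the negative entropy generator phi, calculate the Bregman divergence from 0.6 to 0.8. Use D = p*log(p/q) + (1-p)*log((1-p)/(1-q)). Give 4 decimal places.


Bregman divergence with negative entropy generator:
D = p*log(p/q) + (1-p)*log((1-p)/(1-q)).
p = 0.6, q = 0.8.
p*log(p/q) = 0.6*log(0.6/0.8) = -0.172609.
(1-p)*log((1-p)/(1-q)) = 0.4*log(0.4/0.2) = 0.277259.
D = -0.172609 + 0.277259 = 0.1046

0.1046


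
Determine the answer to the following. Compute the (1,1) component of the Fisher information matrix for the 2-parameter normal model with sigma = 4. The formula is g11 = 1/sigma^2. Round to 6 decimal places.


For the 2-parameter normal family, the Fisher metric has:
  g11 = 1/sigma^2, g22 = 2/sigma^2.
sigma = 4, sigma^2 = 16.
g11 = 0.062500

0.062500


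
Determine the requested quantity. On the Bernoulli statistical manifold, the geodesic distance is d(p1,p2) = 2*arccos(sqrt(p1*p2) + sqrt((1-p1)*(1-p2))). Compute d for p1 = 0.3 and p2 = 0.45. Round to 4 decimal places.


Geodesic distance on Bernoulli manifold:
d(p1,p2) = 2*arccos(sqrt(p1*p2) + sqrt((1-p1)*(1-p2))).
sqrt(p1*p2) = sqrt(0.3*0.45) = 0.367423.
sqrt((1-p1)*(1-p2)) = sqrt(0.7*0.55) = 0.620484.
arg = 0.367423 + 0.620484 = 0.987907.
d = 2*arccos(0.987907) = 0.3113

0.3113


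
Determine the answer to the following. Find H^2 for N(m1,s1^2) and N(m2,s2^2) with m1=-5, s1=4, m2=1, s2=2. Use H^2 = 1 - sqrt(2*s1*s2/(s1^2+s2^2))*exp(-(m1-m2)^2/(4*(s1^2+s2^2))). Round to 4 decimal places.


Squared Hellinger distance for Gaussians:
H^2 = 1 - sqrt(2*s1*s2/(s1^2+s2^2)) * exp(-(m1-m2)^2/(4*(s1^2+s2^2))).
s1^2 = 16, s2^2 = 4, s1^2+s2^2 = 20.
sqrt(2*4*2/(20)) = 0.894427.
(m1-m2)^2 = (-6)^2 = 36.
exp(-36/(4*20)) = exp(-0.45) = 0.637628.
H^2 = 1 - 0.894427*0.637628 = 0.4297

0.4297


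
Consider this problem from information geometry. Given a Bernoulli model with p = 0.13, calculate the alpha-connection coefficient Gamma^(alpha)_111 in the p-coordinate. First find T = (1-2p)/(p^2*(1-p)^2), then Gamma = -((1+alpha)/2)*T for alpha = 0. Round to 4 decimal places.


Skewness (Amari-Chentsov) tensor: T = (1-2p)/(p^2*(1-p)^2).
p = 0.13, 1-2p = 0.74, p^2 = 0.0169, (1-p)^2 = 0.7569.
T = 0.74/(0.0169 * 0.7569) = 57.850419.
In the p-coordinate, Gamma^(alpha) = Gamma^(0) - (alpha/2)*T with Gamma^(0) = (1/2)*g'(p) = -T/2,
so Gamma^(alpha) = -((1+alpha)/2)*T.
alpha = 0, -(1+alpha)/2 = -0.5.
Gamma = -0.5 * 57.850419 = -28.9252

-28.9252


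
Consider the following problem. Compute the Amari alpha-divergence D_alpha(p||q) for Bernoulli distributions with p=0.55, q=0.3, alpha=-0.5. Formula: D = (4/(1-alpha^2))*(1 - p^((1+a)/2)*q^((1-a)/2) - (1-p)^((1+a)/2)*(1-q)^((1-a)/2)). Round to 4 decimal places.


Amari alpha-divergence:
D = (4/(1-alpha^2))*(1 - p^((1+a)/2)*q^((1-a)/2) - (1-p)^((1+a)/2)*(1-q)^((1-a)/2)).
alpha = -0.5, p = 0.55, q = 0.3.
e1 = (1+alpha)/2 = 0.25, e2 = (1-alpha)/2 = 0.75.
t1 = p^e1 * q^e2 = 0.55^0.25 * 0.3^0.75 = 0.349085.
t2 = (1-p)^e1 * (1-q)^e2 = 0.45^0.25 * 0.7^0.75 = 0.626797.
4/(1-alpha^2) = 5.333333.
D = 5.333333*(1 - 0.349085 - 0.626797) = 0.1286

0.1286


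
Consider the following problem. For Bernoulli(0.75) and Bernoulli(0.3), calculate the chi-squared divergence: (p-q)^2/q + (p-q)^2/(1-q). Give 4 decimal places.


Chi-squared divergence between Bernoulli distributions:
chi^2 = (p-q)^2/q + (p-q)^2/(1-q).
p = 0.75, q = 0.3, p-q = 0.45.
(p-q)^2 = 0.2025.
term1 = 0.2025/0.3 = 0.675.
term2 = 0.2025/0.7 = 0.289286.
chi^2 = 0.675 + 0.289286 = 0.9643

0.9643


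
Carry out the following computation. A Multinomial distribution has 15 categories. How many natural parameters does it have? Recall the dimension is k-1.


Exponential family dimension calculation:
For Multinomial with k=15 categories, dim = k-1 = 14.

14


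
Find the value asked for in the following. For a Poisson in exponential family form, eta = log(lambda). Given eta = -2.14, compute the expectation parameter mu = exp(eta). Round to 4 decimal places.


Expectation parameter for Poisson exponential family:
mu = exp(eta).
eta = -2.14.
mu = exp(-2.14) = 0.1177

0.1177


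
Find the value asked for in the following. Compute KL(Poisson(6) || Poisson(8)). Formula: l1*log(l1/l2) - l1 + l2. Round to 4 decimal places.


KL divergence for Poisson:
KL = l1*log(l1/l2) - l1 + l2.
l1 = 6, l2 = 8.
log(6/8) = -0.287682.
l1*log(l1/l2) = 6 * -0.287682 = -1.726092.
KL = -1.726092 - 6 + 8 = 0.2739

0.2739


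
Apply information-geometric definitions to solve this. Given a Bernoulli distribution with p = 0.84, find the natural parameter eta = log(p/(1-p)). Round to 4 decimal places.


Natural parameter for Bernoulli: eta = log(p/(1-p)).
p = 0.84, 1-p = 0.16.
p/(1-p) = 5.25.
eta = log(5.25) = 1.6582

1.6582


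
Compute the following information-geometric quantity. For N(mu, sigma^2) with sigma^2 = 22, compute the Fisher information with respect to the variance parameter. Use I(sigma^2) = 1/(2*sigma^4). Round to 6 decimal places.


Fisher information for variance: I(sigma^2) = 1/(2*sigma^4).
sigma^2 = 22, so sigma^4 = 484.
I = 1/(2*484) = 1/968 = 0.001033

0.001033


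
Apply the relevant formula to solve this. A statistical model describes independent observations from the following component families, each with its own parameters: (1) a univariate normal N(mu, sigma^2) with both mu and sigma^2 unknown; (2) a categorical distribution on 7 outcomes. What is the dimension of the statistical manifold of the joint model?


The dimension of a statistical manifold equals the number of free
(independent) real parameters of the model. For a product of independent
blocks the parameter counts add.
- normal (mu, sigma^2): 2.
- categorical on 7 outcomes (probabilities sum to 1): 7-1 = 6.
Total = 2 + 6 = 8.
Dimension = 8

8


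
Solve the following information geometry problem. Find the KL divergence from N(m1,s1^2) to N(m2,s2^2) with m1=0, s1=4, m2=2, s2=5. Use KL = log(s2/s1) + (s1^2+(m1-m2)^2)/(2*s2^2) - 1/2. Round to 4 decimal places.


KL divergence between normal distributions:
KL = log(s2/s1) + (s1^2 + (m1-m2)^2)/(2*s2^2) - 1/2.
log(5/4) = 0.223144.
(4^2 + (0-2)^2)/(2*5^2) = (16 + 4)/50 = 0.4.
KL = 0.223144 + 0.4 - 0.5 = 0.1231

0.1231


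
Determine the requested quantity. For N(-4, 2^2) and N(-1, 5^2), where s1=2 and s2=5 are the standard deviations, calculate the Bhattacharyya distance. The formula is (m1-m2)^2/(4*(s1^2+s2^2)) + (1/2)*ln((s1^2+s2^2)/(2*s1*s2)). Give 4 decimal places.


Bhattacharyya distance between two Gaussians:
DB = (m1-m2)^2/(4*(s1^2+s2^2)) + (1/2)*ln((s1^2+s2^2)/(2*s1*s2)).
(m1-m2)^2 = (-3)^2 = 9.
s1^2+s2^2 = 4 + 25 = 29.
term1 = 9/116 = 0.077586.
term2 = 0.5*ln(29/20.0) = 0.185782.
DB = 0.077586 + 0.185782 = 0.2634

0.2634


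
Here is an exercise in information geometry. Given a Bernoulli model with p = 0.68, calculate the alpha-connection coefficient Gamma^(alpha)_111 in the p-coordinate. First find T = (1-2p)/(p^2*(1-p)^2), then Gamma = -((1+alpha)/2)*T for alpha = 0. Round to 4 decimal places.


Skewness (Amari-Chentsov) tensor: T = (1-2p)/(p^2*(1-p)^2).
p = 0.68, 1-2p = -0.36, p^2 = 0.4624, (1-p)^2 = 0.1024.
T = -0.36/(0.4624 * 0.1024) = -7.602995.
In the p-coordinate, Gamma^(alpha) = Gamma^(0) - (alpha/2)*T with Gamma^(0) = (1/2)*g'(p) = -T/2,
so Gamma^(alpha) = -((1+alpha)/2)*T.
alpha = 0, -(1+alpha)/2 = -0.5.
Gamma = -0.5 * -7.602995 = 3.8015

3.8015


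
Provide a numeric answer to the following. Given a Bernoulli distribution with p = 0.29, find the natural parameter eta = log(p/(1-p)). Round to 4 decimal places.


Natural parameter for Bernoulli: eta = log(p/(1-p)).
p = 0.29, 1-p = 0.71.
p/(1-p) = 0.408451.
eta = log(0.408451) = -0.8954

-0.8954


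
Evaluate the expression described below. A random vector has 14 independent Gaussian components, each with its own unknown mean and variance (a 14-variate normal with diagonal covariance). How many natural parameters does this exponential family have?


Exponential family dimension calculation:
Each univariate normal has two natural parameters (mu/sigma^2 and -1/(2 sigma^2)).
With 14 independent components, dim = 2 * 14 = 28.

28


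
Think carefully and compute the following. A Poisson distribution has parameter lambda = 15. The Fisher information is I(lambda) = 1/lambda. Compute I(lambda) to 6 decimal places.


Fisher information for Poisson: I(lambda) = 1/lambda.
lambda = 15.
I(lambda) = 1/15 = 0.066667

0.066667


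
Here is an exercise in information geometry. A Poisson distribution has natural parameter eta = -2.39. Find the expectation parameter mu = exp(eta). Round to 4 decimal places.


Expectation parameter for Poisson exponential family:
mu = exp(eta).
eta = -2.39.
mu = exp(-2.39) = 0.0916

0.0916


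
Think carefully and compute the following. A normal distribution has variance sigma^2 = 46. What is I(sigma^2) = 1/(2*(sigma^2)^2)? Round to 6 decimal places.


Fisher information for variance: I(sigma^2) = 1/(2*sigma^4).
sigma^2 = 46, so sigma^4 = 2116.
I = 1/(2*2116) = 1/4232 = 0.000236

0.000236


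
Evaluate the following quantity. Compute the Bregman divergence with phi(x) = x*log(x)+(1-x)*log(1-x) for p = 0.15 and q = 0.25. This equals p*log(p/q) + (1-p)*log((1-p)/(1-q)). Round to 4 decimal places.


Bregman divergence with negative entropy generator:
D = p*log(p/q) + (1-p)*log((1-p)/(1-q)).
p = 0.15, q = 0.25.
p*log(p/q) = 0.15*log(0.15/0.25) = -0.076624.
(1-p)*log((1-p)/(1-q)) = 0.85*log(0.85/0.75) = 0.106389.
D = -0.076624 + 0.106389 = 0.0298

0.0298


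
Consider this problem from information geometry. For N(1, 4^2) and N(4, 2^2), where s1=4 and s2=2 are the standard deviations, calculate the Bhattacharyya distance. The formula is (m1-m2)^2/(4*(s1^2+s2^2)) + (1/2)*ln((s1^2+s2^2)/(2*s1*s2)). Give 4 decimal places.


Bhattacharyya distance between two Gaussians:
DB = (m1-m2)^2/(4*(s1^2+s2^2)) + (1/2)*ln((s1^2+s2^2)/(2*s1*s2)).
(m1-m2)^2 = (-3)^2 = 9.
s1^2+s2^2 = 16 + 4 = 20.
term1 = 9/80 = 0.1125.
term2 = 0.5*ln(20/16.0) = 0.111572.
DB = 0.1125 + 0.111572 = 0.2241

0.2241


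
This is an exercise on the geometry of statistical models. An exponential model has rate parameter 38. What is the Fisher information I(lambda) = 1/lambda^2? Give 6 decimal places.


Fisher information for exponential: I(lambda) = 1/lambda^2.
lambda = 38, lambda^2 = 1444.
I = 1/1444 = 0.000693

0.000693


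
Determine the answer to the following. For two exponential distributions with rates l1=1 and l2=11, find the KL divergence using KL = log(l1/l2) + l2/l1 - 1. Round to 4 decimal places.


KL divergence for exponential family:
KL = log(l1/l2) + l2/l1 - 1.
log(1/11) = -2.397895.
11/1 = 11.0.
KL = -2.397895 + 11.0 - 1 = 7.6021

7.6021


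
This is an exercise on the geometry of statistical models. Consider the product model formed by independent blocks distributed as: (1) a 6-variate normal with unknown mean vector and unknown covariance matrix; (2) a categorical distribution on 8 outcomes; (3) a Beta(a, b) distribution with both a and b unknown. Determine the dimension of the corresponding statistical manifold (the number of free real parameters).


The dimension of a statistical manifold equals the number of free
(independent) real parameters of the model. For a product of independent
blocks the parameter counts add.
- 6-variate normal: 6 (mean) + 6*7/2 = 21 (symmetric covariance) = 27.
- categorical on 8 outcomes (probabilities sum to 1): 8-1 = 7.
- Beta (a, b): 2.
Total = 27 + 7 + 2 = 36.
Dimension = 36

36


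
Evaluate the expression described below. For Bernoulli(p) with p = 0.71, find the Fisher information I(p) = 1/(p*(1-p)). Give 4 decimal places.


For Bernoulli(p), Fisher information is I(p) = 1/(p*(1-p)).
p = 0.71, 1-p = 0.29.
p*(1-p) = 0.2059.
I(p) = 1/0.2059 = 4.8567

4.8567


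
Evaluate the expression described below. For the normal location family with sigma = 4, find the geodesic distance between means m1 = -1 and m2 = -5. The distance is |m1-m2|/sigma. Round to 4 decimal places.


On the fixed-variance normal subfamily, geodesic distance = |m1-m2|/sigma.
|-1 - -5| = 4.
sigma = 4.
d = 4/4 = 1.0000

1.0000


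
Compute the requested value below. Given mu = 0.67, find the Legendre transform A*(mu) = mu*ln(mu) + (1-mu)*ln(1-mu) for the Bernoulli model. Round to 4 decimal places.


Legendre transform for Bernoulli:
A*(mu) = mu*log(mu) + (1-mu)*log(1-mu).
mu = 0.67, 1-mu = 0.33.
mu*log(mu) = 0.67*log(0.67) = -0.26832.
(1-mu)*log(1-mu) = 0.33*log(0.33) = -0.365859.
A* = -0.26832 + -0.365859 = -0.6342

-0.6342


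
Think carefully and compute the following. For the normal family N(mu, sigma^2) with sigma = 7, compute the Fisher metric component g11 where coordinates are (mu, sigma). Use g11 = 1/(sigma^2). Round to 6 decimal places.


For the 2-parameter normal family, the Fisher metric has:
  g11 = 1/sigma^2, g22 = 2/sigma^2.
sigma = 7, sigma^2 = 49.
g11 = 0.020408

0.020408


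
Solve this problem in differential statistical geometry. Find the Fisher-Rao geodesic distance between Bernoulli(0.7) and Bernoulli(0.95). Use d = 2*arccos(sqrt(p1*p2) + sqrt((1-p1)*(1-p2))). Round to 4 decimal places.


Geodesic distance on Bernoulli manifold:
d(p1,p2) = 2*arccos(sqrt(p1*p2) + sqrt((1-p1)*(1-p2))).
sqrt(p1*p2) = sqrt(0.7*0.95) = 0.815475.
sqrt((1-p1)*(1-p2)) = sqrt(0.3*0.05) = 0.122474.
arg = 0.815475 + 0.122474 = 0.93795.
d = 2*arccos(0.93795) = 0.7083

0.7083


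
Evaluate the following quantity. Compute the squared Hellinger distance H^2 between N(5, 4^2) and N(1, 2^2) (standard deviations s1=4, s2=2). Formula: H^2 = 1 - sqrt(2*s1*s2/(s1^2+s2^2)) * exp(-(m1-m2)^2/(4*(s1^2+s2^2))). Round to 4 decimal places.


Squared Hellinger distance for Gaussians:
H^2 = 1 - sqrt(2*s1*s2/(s1^2+s2^2)) * exp(-(m1-m2)^2/(4*(s1^2+s2^2))).
s1^2 = 16, s2^2 = 4, s1^2+s2^2 = 20.
sqrt(2*4*2/(20)) = 0.894427.
(m1-m2)^2 = (4)^2 = 16.
exp(-16/(4*20)) = exp(-0.2) = 0.818731.
H^2 = 1 - 0.894427*0.818731 = 0.2677

0.2677


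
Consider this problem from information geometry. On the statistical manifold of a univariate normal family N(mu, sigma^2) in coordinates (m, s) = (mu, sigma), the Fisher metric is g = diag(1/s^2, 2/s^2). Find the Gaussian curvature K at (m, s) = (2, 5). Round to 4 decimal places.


The metric has the form g = (A dm^2 + B ds^2)/s^2 with A = 1, B = 2.
Substitute u = sqrt(A/B)*m: g = B*(du^2 + ds^2)/s^2, i.e. B times the
Poincare upper half-plane metric, which has constant Gaussian curvature -1.
Scaling a 2D metric by a constant c divides the Gaussian curvature by c,
so K = -1/B = -1/(2) = -0.5000 everywhere (the point (m, s) = (2, 5) is irrelevant:
the curvature is constant).
The requested Gaussian curvature is K = -0.5000.

-0.5000
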